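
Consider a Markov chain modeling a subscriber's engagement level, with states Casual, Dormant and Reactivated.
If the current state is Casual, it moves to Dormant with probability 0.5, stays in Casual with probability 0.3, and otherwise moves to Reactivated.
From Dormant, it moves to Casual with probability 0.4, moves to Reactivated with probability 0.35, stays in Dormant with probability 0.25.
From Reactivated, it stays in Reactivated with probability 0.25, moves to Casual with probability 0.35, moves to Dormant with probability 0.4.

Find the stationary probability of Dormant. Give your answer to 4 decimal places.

0.3784

Let the stationary distribution be π with π = πP and π_1 + π_2 + π_3 = 1.
π_1 = 0.3·π_1 + 0.4·π_2 + 0.35·π_3
π_2 = 0.5·π_1 + 0.25·π_2 + 0.4·π_3
Solving with the normalization constraint gives π = (0.3514, 0.3784, 0.2703).
So the stationary probability of Dormant is 0.3784.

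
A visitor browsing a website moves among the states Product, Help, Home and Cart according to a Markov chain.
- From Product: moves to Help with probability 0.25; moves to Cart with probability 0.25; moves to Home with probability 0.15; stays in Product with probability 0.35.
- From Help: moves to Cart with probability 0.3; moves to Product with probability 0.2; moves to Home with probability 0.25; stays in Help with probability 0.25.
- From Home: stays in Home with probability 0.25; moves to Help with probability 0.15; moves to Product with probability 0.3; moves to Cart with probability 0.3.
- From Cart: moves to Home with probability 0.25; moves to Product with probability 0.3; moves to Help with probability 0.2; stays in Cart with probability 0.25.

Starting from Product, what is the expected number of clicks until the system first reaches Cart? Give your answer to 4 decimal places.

3.6879

Let t(s) be the expected number of clicks to first reach Cart from state s, with t(Cart) = 0. Conditioning on the first click:
t(Product) = 1 + 0.35·t(Product) + 0.25·t(Help) + 0.15·t(Home)
t(Help) = 1 + 0.2·t(Product) + 0.25·t(Help) + 0.25·t(Home)
t(Home) = 1 + 0.3·t(Product) + 0.15·t(Help) + 0.25·t(Home)
Solving: t(Product) = 3.6879, t(Help) = 3.4853, t(Home) = 3.5056.
Expected clicks from Product to Cart: 3.6879.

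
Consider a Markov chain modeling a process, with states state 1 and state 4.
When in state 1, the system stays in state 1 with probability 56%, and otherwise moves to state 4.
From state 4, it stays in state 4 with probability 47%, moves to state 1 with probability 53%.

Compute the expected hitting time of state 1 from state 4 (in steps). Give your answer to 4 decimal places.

1.8868

Let t(s) be the expected number of steps to first reach state 1 from state s, with t(state 1) = 0. Conditioning on the first step:
t(state 4) = 1 + 0.47·t(state 4)
Solving: t(state 4) = 1.8868.
Expected steps from state 4 to state 1: 1.8868.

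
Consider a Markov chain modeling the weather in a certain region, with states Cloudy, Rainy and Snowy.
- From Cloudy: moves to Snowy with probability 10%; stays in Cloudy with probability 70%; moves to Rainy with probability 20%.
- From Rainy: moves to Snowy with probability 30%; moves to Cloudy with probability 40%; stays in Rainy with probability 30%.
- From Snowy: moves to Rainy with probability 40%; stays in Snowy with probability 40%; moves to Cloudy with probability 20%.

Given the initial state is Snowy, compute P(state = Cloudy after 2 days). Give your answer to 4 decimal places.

Sum over the intermediate state after 1 day:
P = P(Snowy→Cloudy)·P(Cloudy→Cloudy) + P(Snowy→Rainy)·P(Rainy→Cloudy) + P(Snowy→Snowy)·P(Snowy→Cloudy)
  = 0.2×0.7 + 0.4×0.4 + 0.4×0.2
  = 0.1400 + 0.1600 + 0.0800 = 0.3800

0.3800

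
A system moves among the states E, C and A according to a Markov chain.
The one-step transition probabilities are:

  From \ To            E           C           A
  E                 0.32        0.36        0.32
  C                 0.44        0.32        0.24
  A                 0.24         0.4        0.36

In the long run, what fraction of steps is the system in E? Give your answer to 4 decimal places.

0.3387

Let the stationary distribution be π with π = πP and π_1 + π_2 + π_3 = 1.
π_1 = 0.32·π_1 + 0.44·π_2 + 0.24·π_3
π_2 = 0.36·π_1 + 0.32·π_2 + 0.4·π_3
Solving with the normalization constraint gives π = (0.3387, 0.3578, 0.3035).
So the stationary probability of E is 0.3387.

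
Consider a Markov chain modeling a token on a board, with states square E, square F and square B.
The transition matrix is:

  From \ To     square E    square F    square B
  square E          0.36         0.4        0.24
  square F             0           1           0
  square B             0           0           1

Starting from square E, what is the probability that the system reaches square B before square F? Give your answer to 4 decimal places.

0.3750

Let h(s) be the probability of absorption at square B starting from transient state s. Then h(square B) = 1 and h(square F) = 0. By first-step analysis:
h(square E) = 0.36·h(square E) + 0.4·0 + 0.24·1
Solving: h(square E) = 0.3750.
Starting from square E, the probability is 0.3750.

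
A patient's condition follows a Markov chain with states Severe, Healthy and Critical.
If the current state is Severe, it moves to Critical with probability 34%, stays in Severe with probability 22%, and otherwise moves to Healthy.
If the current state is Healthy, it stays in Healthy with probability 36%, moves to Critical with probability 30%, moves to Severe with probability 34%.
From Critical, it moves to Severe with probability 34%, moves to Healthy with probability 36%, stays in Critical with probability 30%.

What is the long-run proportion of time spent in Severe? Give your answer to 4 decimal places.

0.3036

Let the stationary distribution be π with π = πP and π_1 + π_2 + π_3 = 1.
π_1 = 0.22·π_1 + 0.34·π_2 + 0.34·π_3
π_2 = 0.44·π_1 + 0.36·π_2 + 0.36·π_3
Solving with the normalization constraint gives π = (0.3036, 0.3843, 0.3121).
So the stationary probability of Severe is 0.3036.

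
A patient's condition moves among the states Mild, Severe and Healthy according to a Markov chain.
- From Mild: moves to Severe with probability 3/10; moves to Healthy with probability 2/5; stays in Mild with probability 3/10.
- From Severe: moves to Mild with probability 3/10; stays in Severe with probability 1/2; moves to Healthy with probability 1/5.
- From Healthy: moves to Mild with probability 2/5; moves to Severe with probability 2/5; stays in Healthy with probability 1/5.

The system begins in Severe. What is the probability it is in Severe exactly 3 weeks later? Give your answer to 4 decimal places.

0.4100

Propagate the distribution vector 3 weeks from Severe.
After 0 weeks: (0.0000, 1.0000, 0.0000)
After 1 week: (0.3000, 0.5000, 0.2000)
After 2 weeks: (0.3200, 0.4200, 0.2600)
After 3 weeks: (0.3260, 0.4100, 0.2640)
P(in Severe after 3 weeks) = 0.4100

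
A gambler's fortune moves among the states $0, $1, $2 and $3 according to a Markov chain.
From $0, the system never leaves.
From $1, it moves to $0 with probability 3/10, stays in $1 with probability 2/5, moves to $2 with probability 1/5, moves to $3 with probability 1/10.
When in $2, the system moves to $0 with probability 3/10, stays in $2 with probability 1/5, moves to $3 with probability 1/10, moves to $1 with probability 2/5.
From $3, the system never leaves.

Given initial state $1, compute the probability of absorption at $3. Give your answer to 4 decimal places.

0.2500

Let h(s) be the probability of absorption at $3 starting from transient state s. Then h($3) = 1 and h($0) = 0. By first-step analysis:
h($1) = 0.3·0 + 0.4·h($1) + 0.2·h($2) + 0.1·1
h($2) = 0.3·0 + 0.4·h($1) + 0.2·h($2) + 0.1·1
Solving: h($1) = 0.2500, h($2) = 0.2500.
Starting from $1, the probability is 0.2500.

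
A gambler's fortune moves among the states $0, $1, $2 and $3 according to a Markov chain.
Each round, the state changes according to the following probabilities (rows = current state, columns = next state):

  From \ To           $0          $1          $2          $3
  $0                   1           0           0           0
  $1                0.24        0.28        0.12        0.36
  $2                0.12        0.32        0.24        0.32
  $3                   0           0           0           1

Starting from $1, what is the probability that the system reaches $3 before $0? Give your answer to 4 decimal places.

Let h(s) be the probability of absorption at $3 starting from transient state s. Then h($3) = 1 and h($0) = 0. By first-step analysis:
h($1) = 0.24·0 + 0.28·h($1) + 0.12·h($2) + 0.36·1
h($2) = 0.12·0 + 0.32·h($1) + 0.24·h($2) + 0.32·1
Solving: h($1) = 0.6132, h($2) = 0.6792.
Starting from $1, the probability is 0.6132.

0.6132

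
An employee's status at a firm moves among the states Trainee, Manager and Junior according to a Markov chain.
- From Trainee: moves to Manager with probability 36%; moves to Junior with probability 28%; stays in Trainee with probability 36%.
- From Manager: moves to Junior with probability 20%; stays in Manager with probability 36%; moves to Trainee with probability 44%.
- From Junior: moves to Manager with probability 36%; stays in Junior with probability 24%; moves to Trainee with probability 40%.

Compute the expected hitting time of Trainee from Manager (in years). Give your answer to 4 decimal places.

2.3166

Let t(s) be the expected number of years to first reach Trainee from state s, with t(Trainee) = 0. Conditioning on the first year:
t(Manager) = 1 + 0.36·t(Manager) + 0.2·t(Junior)
t(Junior) = 1 + 0.36·t(Manager) + 0.24·t(Junior)
Solving: t(Manager) = 2.3166, t(Junior) = 2.4131.
Expected years from Manager to Trainee: 2.3166.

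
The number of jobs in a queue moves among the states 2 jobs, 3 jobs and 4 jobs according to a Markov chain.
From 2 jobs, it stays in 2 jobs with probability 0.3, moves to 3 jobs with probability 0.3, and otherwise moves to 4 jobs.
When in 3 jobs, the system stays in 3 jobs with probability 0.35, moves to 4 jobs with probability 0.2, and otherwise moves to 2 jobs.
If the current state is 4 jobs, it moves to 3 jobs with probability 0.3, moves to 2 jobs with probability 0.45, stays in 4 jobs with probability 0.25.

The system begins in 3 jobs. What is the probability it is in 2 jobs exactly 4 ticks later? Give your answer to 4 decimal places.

Propagate the distribution vector 4 ticks from 3 jobs.
After 0 ticks: (0.0000, 1.0000, 0.0000)
After 1 tick: (0.4500, 0.3500, 0.2000)
After 2 ticks: (0.3825, 0.3175, 0.3000)
After 3 ticks: (0.3926, 0.3159, 0.2915)
After 4 ticks: (0.3911, 0.3158, 0.2931)
P(in 2 jobs after 4 ticks) = 0.3911

0.3911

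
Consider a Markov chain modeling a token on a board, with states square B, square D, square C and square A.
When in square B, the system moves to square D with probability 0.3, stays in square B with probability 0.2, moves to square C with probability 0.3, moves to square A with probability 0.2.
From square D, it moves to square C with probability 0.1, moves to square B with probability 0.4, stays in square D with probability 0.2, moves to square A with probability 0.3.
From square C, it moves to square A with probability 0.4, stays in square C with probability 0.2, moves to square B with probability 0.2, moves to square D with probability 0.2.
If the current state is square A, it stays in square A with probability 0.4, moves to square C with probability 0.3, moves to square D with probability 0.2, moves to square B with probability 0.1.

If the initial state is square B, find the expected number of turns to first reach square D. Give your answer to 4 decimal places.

Let t(s) be the expected number of turns to first reach square D from state s, with t(square D) = 0. Conditioning on the first turn:
t(square B) = 1 + 0.2·t(square B) + 0.3·t(square C) + 0.2·t(square A)
t(square C) = 1 + 0.2·t(square B) + 0.2·t(square C) + 0.4·t(square A)
t(square A) = 1 + 0.1·t(square B) + 0.3·t(square C) + 0.4·t(square A)
Solving: t(square B) = 4.1509, t(square C) = 4.6226, t(square A) = 4.6698.
Expected turns from square B to square D: 4.1509.

4.1509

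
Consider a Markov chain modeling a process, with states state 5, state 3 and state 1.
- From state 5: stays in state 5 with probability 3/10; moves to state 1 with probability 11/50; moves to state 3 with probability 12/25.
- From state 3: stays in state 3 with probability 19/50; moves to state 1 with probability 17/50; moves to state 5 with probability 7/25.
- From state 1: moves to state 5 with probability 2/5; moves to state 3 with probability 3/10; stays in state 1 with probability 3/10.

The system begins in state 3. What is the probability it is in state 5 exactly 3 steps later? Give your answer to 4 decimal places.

0.3217

Propagate the distribution vector 3 steps from state 3.
After 0 steps: (0.0000, 1.0000, 0.0000)
After 1 step: (0.2800, 0.3800, 0.3400)
After 2 steps: (0.3264, 0.3808, 0.2928)
After 3 steps: (0.3217, 0.3892, 0.2891)
P(in state 5 after 3 steps) = 0.3217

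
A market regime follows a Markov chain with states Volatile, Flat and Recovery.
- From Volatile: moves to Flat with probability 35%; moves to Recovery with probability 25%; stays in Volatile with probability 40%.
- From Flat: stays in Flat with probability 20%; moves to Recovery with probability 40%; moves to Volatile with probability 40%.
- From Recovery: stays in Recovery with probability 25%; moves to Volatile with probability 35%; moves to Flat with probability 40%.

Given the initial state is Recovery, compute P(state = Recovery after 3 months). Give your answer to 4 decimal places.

0.2954

Propagate the distribution vector 3 months from Recovery.
After 0 months: (0.0000, 0.0000, 1.0000)
After 1 month: (0.3500, 0.4000, 0.2500)
After 2 months: (0.3875, 0.3025, 0.3100)
After 3 months: (0.3845, 0.3201, 0.2954)
P(in Recovery after 3 months) = 0.2954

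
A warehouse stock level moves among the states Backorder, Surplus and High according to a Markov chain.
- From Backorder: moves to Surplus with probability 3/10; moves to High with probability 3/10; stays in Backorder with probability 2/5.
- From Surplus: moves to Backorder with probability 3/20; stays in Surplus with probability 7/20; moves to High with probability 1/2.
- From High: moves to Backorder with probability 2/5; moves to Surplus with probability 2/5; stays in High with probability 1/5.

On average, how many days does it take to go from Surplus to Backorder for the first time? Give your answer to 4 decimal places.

4.0625

Let t(s) be the expected number of days to first reach Backorder from state s, with t(Backorder) = 0. Conditioning on the first day:
t(Surplus) = 1 + 0.35·t(Surplus) + 0.5·t(High)
t(High) = 1 + 0.4·t(Surplus) + 0.2·t(High)
Solving: t(Surplus) = 4.0625, t(High) = 3.2813.
Expected days from Surplus to Backorder: 4.0625.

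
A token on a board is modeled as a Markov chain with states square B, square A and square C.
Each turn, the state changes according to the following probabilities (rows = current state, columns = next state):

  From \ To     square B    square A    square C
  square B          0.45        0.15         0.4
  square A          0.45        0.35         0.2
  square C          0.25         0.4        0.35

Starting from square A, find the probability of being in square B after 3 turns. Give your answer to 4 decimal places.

0.3860

Propagate the distribution vector 3 turns from square A.
After 0 turns: (0.0000, 1.0000, 0.0000)
After 1 turn: (0.4500, 0.3500, 0.2000)
After 2 turns: (0.4100, 0.2700, 0.3200)
After 3 turns: (0.3860, 0.2840, 0.3300)
P(in square B after 3 turns) = 0.3860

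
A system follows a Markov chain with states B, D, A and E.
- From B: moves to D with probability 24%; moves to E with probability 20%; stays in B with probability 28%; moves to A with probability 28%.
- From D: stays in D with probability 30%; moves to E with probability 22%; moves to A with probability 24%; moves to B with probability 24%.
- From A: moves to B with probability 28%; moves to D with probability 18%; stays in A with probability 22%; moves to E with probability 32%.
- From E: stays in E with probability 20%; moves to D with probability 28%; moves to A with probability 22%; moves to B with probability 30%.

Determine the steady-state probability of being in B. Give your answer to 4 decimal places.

Let the stationary distribution be π with π = πP and π_1 + π_2 + π_3 + π_4 = 1.
π_1 = 0.28·π_1 + 0.24·π_2 + 0.28·π_3 + 0.3·π_4
π_2 = 0.24·π_1 + 0.3·π_2 + 0.18·π_3 + 0.28·π_4
π_3 = 0.28·π_1 + 0.24·π_2 + 0.22·π_3 + 0.22·π_4
Solving with the normalization constraint gives π = (0.2747, 0.2499, 0.2415, 0.2340).
So the stationary probability of B is 0.2747.

0.2747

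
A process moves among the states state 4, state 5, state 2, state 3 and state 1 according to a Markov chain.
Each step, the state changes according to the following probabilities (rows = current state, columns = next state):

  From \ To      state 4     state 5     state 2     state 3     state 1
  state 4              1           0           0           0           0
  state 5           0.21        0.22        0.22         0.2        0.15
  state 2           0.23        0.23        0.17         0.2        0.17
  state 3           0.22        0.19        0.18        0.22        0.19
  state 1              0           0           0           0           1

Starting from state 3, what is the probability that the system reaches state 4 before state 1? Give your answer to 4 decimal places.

0.5524

Let h(s) be the probability of absorption at state 4 starting from transient state s. Then h(state 4) = 1 and h(state 1) = 0. By first-step analysis:
h(state 5) = 0.21·1 + 0.22·h(state 5) + 0.22·h(state 2) + 0.2·h(state 3) + 0.15·0
h(state 2) = 0.23·1 + 0.23·h(state 5) + 0.17·h(state 2) + 0.2·h(state 3) + 0.17·0
h(state 3) = 0.22·1 + 0.19·h(state 5) + 0.18·h(state 2) + 0.22·h(state 3) + 0.19·0
Solving: h(state 5) = 0.5712, h(state 2) = 0.5685, h(state 3) = 0.5524.
Starting from state 3, the probability is 0.5524.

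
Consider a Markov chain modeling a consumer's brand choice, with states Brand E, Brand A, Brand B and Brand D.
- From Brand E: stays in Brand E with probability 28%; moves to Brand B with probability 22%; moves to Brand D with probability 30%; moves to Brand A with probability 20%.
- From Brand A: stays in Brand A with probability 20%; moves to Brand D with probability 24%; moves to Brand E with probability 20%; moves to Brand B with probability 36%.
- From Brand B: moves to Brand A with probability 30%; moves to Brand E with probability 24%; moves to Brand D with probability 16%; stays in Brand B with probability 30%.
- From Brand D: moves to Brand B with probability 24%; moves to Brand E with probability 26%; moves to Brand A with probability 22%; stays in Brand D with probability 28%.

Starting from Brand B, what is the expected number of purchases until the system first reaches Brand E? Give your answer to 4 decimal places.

Let t(s) be the expected number of purchases to first reach Brand E from state s, with t(Brand E) = 0. Conditioning on the first purchase:
t(Brand A) = 1 + 0.2·t(Brand A) + 0.36·t(Brand B) + 0.24·t(Brand D)
t(Brand B) = 1 + 0.3·t(Brand A) + 0.3·t(Brand B) + 0.16·t(Brand D)
t(Brand D) = 1 + 0.22·t(Brand A) + 0.24·t(Brand B) + 0.28·t(Brand D)
Solving: t(Brand A) = 4.4248, t(Brand B) = 4.2773, t(Brand D) = 4.1667.
Expected purchases from Brand B to Brand E: 4.2773.

4.2773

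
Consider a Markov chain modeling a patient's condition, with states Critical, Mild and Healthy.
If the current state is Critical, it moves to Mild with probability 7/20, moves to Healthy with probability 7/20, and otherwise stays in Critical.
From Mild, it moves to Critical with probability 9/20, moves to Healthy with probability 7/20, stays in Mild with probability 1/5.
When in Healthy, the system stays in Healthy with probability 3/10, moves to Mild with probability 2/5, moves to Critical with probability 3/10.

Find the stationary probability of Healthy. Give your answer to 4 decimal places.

0.3333

Let the stationary distribution be π with π = πP and π_1 + π_2 + π_3 = 1.
π_1 = 0.3·π_1 + 0.45·π_2 + 0.3·π_3
π_2 = 0.35·π_1 + 0.2·π_2 + 0.4·π_3
Solving with the normalization constraint gives π = (0.3478, 0.3188, 0.3333).
So the stationary probability of Healthy is 0.3333.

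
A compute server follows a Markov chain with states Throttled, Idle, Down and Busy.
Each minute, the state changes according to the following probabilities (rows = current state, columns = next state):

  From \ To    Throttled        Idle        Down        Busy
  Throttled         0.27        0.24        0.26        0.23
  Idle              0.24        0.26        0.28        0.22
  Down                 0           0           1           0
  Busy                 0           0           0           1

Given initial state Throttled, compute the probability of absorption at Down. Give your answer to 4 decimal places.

0.5379

Let h(s) be the probability of absorption at Down starting from transient state s. Then h(Down) = 1 and h(Busy) = 0. By first-step analysis:
h(Throttled) = 0.27·h(Throttled) + 0.24·h(Idle) + 0.26·1 + 0.23·0
h(Idle) = 0.24·h(Throttled) + 0.26·h(Idle) + 0.28·1 + 0.22·0
Solving: h(Throttled) = 0.5379, h(Idle) = 0.5528.
Starting from Throttled, the probability is 0.5379.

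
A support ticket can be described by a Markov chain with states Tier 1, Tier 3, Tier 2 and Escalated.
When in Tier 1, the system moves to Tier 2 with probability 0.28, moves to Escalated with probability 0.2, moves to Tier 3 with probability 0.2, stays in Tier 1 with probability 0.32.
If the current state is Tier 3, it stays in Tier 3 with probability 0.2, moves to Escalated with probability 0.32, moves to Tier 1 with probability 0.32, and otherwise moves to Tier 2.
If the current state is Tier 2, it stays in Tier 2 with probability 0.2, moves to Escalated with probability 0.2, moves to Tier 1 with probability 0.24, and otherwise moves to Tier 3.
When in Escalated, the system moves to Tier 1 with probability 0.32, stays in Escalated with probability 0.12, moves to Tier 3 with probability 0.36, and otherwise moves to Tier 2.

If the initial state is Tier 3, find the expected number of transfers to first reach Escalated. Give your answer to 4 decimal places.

3.8609

Let t(s) be the expected number of transfers to first reach Escalated from state s, with t(Escalated) = 0. Conditioning on the first transfer:
t(Tier 1) = 1 + 0.32·t(Tier 1) + 0.2·t(Tier 3) + 0.28·t(Tier 2)
t(Tier 3) = 1 + 0.32·t(Tier 1) + 0.2·t(Tier 3) + 0.16·t(Tier 2)
t(Tier 2) = 1 + 0.24·t(Tier 1) + 0.36·t(Tier 3) + 0.2·t(Tier 2)
Solving: t(Tier 1) = 4.3769, t(Tier 3) = 3.8609, t(Tier 2) = 4.3005.
Expected transfers from Tier 3 to Escalated: 3.8609.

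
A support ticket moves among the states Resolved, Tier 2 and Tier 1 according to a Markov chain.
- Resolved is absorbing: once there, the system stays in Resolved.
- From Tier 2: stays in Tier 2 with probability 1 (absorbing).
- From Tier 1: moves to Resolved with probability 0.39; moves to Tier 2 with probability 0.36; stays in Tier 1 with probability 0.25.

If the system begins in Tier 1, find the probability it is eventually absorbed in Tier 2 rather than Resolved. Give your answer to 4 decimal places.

0.4800

Let h(s) be the probability of absorption at Tier 2 starting from transient state s. Then h(Tier 2) = 1 and h(Resolved) = 0. By first-step analysis:
h(Tier 1) = 0.39·0 + 0.36·1 + 0.25·h(Tier 1)
Solving: h(Tier 1) = 0.4800.
Starting from Tier 1, the probability is 0.4800.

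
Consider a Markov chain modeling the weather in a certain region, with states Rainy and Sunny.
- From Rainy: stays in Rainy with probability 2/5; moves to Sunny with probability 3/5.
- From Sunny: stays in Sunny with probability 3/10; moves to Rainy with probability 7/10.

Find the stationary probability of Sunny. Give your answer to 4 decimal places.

0.4615

Let the stationary distribution be π with π = πP and π_1 + π_2 = 1.
π_1 = 0.4·π_1 + 0.7·π_2
Solving with the normalization constraint gives π = (0.5385, 0.4615).
So the stationary probability of Sunny is 0.4615.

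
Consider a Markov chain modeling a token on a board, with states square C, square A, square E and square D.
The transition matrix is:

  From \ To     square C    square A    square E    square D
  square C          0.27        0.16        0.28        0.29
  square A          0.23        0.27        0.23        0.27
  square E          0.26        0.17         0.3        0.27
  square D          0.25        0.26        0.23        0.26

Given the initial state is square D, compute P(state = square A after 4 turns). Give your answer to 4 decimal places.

Propagate the distribution vector 4 turns from square D.
After 0 turns: (0.0000, 0.0000, 0.0000, 1.0000)
After 1 turn: (0.2500, 0.2600, 0.2300, 0.2600)
After 2 turns: (0.2521, 0.2169, 0.2586, 0.2724)
After 3 turns: (0.2533, 0.2137, 0.2607, 0.2723)
After 4 turns: (0.2534, 0.2133, 0.2609, 0.2723)
P(in square A after 4 turns) = 0.2133

0.2133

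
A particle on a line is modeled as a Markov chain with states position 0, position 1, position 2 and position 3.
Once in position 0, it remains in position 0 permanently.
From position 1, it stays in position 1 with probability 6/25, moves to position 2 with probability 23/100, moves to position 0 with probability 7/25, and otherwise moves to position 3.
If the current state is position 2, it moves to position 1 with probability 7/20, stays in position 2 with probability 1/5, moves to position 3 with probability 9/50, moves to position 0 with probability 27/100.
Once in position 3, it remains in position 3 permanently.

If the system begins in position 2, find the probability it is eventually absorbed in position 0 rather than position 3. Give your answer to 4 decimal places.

Let h(s) be the probability of absorption at position 0 starting from transient state s. Then h(position 0) = 1 and h(position 3) = 0. By first-step analysis:
h(position 1) = 0.28·1 + 0.24·h(position 1) + 0.23·h(position 2) + 0.25·0
h(position 2) = 0.27·1 + 0.35·h(position 1) + 0.2·h(position 2) + 0.18·0
Solving: h(position 1) = 0.5424, h(position 2) = 0.5748.
Starting from position 2, the probability is 0.5748.

0.5748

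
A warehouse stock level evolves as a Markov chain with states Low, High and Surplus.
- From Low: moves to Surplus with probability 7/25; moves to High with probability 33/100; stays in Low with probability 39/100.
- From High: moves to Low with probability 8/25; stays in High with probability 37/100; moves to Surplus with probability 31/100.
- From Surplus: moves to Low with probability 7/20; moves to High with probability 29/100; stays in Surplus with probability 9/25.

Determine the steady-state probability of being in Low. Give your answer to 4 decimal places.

Let the stationary distribution be π with π = πP and π_1 + π_2 + π_3 = 1.
π_1 = 0.39·π_1 + 0.32·π_2 + 0.35·π_3
π_2 = 0.33·π_1 + 0.37·π_2 + 0.29·π_3
Solving with the normalization constraint gives π = (0.3543, 0.3306, 0.3151).
So the stationary probability of Low is 0.3543.

0.3543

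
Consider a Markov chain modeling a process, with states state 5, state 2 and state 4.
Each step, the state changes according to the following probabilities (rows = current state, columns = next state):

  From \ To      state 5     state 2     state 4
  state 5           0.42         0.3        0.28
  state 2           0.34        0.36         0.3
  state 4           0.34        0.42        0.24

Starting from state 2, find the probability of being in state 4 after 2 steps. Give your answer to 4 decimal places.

0.2752

Sum over the intermediate state after 1 step:
P = P(state 2→state 5)·P(state 5→state 4) + P(state 2→state 2)·P(state 2→state 4) + P(state 2→state 4)·P(state 4→state 4)
  = 0.34×0.28 + 0.36×0.3 + 0.3×0.24
  = 0.0952 + 0.1080 + 0.0720 = 0.2752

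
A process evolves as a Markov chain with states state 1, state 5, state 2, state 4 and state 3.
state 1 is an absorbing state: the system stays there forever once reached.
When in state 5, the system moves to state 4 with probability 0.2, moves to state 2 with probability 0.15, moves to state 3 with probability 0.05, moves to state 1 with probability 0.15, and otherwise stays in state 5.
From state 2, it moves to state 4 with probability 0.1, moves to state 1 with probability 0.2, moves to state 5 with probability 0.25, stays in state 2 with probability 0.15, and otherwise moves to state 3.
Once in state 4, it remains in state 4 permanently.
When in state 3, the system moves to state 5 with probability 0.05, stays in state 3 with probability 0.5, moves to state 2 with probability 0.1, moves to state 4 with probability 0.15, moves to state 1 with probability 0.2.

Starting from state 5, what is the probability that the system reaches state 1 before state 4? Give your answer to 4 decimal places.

Let h(s) be the probability of absorption at state 1 starting from transient state s. Then h(state 1) = 1 and h(state 4) = 0. By first-step analysis:
h(state 5) = 0.15·1 + 0.45·h(state 5) + 0.15·h(state 2) + 0.2·0 + 0.05·h(state 3)
h(state 2) = 0.2·1 + 0.25·h(state 5) + 0.15·h(state 2) + 0.1·0 + 0.3·h(state 3)
h(state 3) = 0.2·1 + 0.05·h(state 5) + 0.1·h(state 2) + 0.15·0 + 0.5·h(state 3)
Solving: h(state 5) = 0.4809, h(state 2) = 0.5755, h(state 3) = 0.5632.
Starting from state 5, the probability is 0.4809.

0.4809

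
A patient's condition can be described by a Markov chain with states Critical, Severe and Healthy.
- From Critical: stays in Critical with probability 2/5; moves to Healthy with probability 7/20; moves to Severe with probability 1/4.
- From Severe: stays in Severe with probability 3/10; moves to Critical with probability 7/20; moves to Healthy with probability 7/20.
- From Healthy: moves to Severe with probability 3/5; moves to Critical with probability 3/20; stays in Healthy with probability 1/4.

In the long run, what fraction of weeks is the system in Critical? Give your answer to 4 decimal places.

Let the stationary distribution be π with π = πP and π_1 + π_2 + π_3 = 1.
π_1 = 0.4·π_1 + 0.35·π_2 + 0.15·π_3
π_2 = 0.25·π_1 + 0.3·π_2 + 0.6·π_3
Solving with the normalization constraint gives π = (0.3014, 0.3804, 0.3182).
So the stationary probability of Critical is 0.3014.

0.3014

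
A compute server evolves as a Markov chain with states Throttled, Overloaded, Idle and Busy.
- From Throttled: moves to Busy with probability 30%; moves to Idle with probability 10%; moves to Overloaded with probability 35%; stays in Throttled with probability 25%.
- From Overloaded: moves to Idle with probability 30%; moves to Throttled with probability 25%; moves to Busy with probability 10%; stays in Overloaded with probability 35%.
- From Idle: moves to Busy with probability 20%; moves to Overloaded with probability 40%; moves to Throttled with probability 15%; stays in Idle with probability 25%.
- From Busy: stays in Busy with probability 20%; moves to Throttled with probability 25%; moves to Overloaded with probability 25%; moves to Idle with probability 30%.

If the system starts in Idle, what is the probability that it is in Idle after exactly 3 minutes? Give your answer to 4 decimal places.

0.2421

Propagate the distribution vector 3 minutes from Idle.
After 0 minutes: (0.0000, 0.0000, 1.0000, 0.0000)
After 1 minute: (0.1500, 0.4000, 0.2500, 0.2000)
After 2 minutes: (0.2250, 0.3425, 0.2575, 0.1750)
After 3 minutes: (0.2243, 0.3454, 0.2421, 0.1883)
P(in Idle after 3 minutes) = 0.2421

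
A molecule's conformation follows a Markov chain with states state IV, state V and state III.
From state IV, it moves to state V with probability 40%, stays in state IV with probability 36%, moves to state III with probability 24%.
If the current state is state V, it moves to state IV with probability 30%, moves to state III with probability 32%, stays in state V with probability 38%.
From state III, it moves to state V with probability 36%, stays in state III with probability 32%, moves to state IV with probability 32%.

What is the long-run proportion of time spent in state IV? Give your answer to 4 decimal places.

Let the stationary distribution be π with π = πP and π_1 + π_2 + π_3 = 1.
π_1 = 0.36·π_1 + 0.3·π_2 + 0.32·π_3
π_2 = 0.4·π_1 + 0.38·π_2 + 0.36·π_3
Solving with the normalization constraint gives π = (0.3254, 0.3806, 0.2940).
So the stationary probability of state IV is 0.3254.

0.3254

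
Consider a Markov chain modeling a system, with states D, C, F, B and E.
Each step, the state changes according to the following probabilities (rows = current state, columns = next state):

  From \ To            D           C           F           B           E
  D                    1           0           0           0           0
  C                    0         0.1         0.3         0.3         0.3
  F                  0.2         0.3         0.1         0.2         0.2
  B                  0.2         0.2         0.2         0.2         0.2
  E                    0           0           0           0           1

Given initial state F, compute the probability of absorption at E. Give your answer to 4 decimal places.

0.5921

Let h(s) be the probability of absorption at E starting from transient state s. Then h(E) = 1 and h(D) = 0. By first-step analysis:
h(C) = 0.1·h(C) + 0.3·h(F) + 0.3·h(B) + 0.3·1
h(F) = 0.2·0 + 0.3·h(C) + 0.1·h(F) + 0.2·h(B) + 0.2·1
h(B) = 0.2·0 + 0.2·h(C) + 0.2·h(F) + 0.2·h(B) + 0.2·1
Solving: h(C) = 0.7237, h(F) = 0.5921, h(B) = 0.5789.
Starting from F, the probability is 0.5921.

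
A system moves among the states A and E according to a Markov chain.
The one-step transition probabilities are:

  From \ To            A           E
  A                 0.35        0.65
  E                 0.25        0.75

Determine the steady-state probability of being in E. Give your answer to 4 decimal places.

0.7222

Let the stationary distribution be π with π = πP and π_1 + π_2 = 1.
π_1 = 0.35·π_1 + 0.25·π_2
Solving with the normalization constraint gives π = (0.2778, 0.7222).
So the stationary probability of E is 0.7222.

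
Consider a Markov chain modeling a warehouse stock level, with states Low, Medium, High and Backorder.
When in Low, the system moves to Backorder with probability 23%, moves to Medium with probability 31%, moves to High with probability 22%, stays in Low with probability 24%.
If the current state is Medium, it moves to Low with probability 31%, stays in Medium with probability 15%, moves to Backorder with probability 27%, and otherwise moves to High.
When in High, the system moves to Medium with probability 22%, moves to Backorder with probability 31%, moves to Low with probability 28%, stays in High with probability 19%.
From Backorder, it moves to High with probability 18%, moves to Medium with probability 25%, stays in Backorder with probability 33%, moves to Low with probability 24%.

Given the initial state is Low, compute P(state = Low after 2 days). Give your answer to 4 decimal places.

Propagate the distribution vector 2 days from Low.
After 0 days: (1.0000, 0.0000, 0.0000, 0.0000)
After 1 day: (0.2400, 0.3100, 0.2200, 0.2300)
After 2 days: (0.2705, 0.2268, 0.2197, 0.2830)
P(in Low after 2 days) = 0.2705

0.2705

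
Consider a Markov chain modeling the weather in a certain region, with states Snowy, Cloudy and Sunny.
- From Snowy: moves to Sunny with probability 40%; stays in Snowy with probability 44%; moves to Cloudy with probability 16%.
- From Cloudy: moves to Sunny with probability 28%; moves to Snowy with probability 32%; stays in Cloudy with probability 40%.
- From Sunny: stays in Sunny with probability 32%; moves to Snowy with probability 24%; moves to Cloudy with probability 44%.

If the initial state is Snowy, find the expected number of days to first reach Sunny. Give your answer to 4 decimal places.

Let t(s) be the expected number of days to first reach Sunny from state s, with t(Sunny) = 0. Conditioning on the first day:
t(Snowy) = 1 + 0.44·t(Snowy) + 0.16·t(Cloudy)
t(Cloudy) = 1 + 0.32·t(Snowy) + 0.4·t(Cloudy)
Solving: t(Snowy) = 2.6685, t(Cloudy) = 3.0899.
Expected days from Snowy to Sunny: 2.6685.

2.6685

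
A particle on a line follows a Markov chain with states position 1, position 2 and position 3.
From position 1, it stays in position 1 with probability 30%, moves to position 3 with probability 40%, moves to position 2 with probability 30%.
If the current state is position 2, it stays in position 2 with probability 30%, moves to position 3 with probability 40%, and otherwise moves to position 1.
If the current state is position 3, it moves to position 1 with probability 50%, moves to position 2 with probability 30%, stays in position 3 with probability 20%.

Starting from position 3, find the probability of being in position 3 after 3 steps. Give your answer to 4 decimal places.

Propagate the distribution vector 3 steps from position 3.
After 0 steps: (0.0000, 0.0000, 1.0000)
After 1 step: (0.5000, 0.3000, 0.2000)
After 2 steps: (0.3400, 0.3000, 0.3600)
After 3 steps: (0.3720, 0.3000, 0.3280)
P(in position 3 after 3 steps) = 0.3280

0.3280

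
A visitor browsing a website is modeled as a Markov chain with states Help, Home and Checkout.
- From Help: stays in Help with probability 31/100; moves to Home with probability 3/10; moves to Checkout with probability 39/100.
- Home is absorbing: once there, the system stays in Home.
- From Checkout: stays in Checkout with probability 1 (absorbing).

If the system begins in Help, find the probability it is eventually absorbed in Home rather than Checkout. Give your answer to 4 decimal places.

0.4348

Let h(s) be the probability of absorption at Home starting from transient state s. Then h(Home) = 1 and h(Checkout) = 0. By first-step analysis:
h(Help) = 0.31·h(Help) + 0.3·1 + 0.39·0
Solving: h(Help) = 0.4348.
Starting from Help, the probability is 0.4348.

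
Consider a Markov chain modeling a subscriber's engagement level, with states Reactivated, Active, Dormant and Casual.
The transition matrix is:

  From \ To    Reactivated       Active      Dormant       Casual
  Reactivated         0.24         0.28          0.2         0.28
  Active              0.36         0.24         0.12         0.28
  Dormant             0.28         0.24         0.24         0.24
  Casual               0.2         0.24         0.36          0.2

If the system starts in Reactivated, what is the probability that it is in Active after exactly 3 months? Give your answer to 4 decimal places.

0.2508

Propagate the distribution vector 3 months from Reactivated.
After 0 months: (1.0000, 0.0000, 0.0000, 0.0000)
After 1 month: (0.2400, 0.2800, 0.2000, 0.2800)
After 2 months: (0.2704, 0.2496, 0.2304, 0.2496)
After 3 months: (0.2692, 0.2508, 0.2292, 0.2508)
P(in Active after 3 months) = 0.2508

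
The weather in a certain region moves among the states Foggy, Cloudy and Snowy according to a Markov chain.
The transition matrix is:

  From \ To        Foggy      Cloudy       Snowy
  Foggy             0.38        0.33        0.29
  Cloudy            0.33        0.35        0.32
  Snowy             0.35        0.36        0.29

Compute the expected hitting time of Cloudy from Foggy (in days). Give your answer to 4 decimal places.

2.9525

Let t(s) be the expected number of days to first reach Cloudy from state s, with t(Cloudy) = 0. Conditioning on the first day:
t(Foggy) = 1 + 0.38·t(Foggy) + 0.29·t(Snowy)
t(Snowy) = 1 + 0.35·t(Foggy) + 0.29·t(Snowy)
Solving: t(Foggy) = 2.9525, t(Snowy) = 2.8639.
Expected days from Foggy to Cloudy: 2.9525.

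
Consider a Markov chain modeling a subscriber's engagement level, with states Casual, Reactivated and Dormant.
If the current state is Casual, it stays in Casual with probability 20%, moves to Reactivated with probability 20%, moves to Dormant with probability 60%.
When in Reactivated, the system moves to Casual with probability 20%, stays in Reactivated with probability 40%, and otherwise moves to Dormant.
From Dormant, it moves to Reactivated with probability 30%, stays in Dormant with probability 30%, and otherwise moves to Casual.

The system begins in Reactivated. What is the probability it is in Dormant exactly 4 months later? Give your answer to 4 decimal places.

Propagate the distribution vector 4 months from Reactivated.
After 0 months: (0.0000, 1.0000, 0.0000)
After 1 month: (0.2000, 0.4000, 0.4000)
After 2 months: (0.2800, 0.3200, 0.4000)
After 3 months: (0.2800, 0.3040, 0.4160)
After 4 months: (0.2832, 0.3024, 0.4144)
P(in Dormant after 4 months) = 0.4144

0.4144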